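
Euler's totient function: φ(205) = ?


Factor n: 205 = 5 × 41
φ(n) = n · ∏(1 - 1/p) over distinct primes p | n
φ(205) = 205 · (1 - 1/5) · (1 - 1/41) = 160

φ(205) = 160


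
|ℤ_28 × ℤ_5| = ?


|A × B| = |A| · |B|
|ℤ_28 × ℤ_5| = 28 × 5 = 140

|ℤ_28 × ℤ_5| = 140


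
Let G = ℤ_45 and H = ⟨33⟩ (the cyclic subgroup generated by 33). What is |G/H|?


|⟨33⟩| = n / gcd(33, 45) = 45 / 3 = 15
H is normal (ℤ_45 is abelian).
|G/H| = |G| / |H| = 45 / 15 = 3

|G/H| = 3


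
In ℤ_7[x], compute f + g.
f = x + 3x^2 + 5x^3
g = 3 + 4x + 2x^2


Add coefficients mod 7:
x^0: 0 + 3 = 3 (mod 7)
x^1: 1 + 4 = 5 (mod 7)
x^2: 3 + 2 = 5 (mod 7)
x^3: 5 + 0 = 5 (mod 7)
Result: 3 + 5x + 5x^2 + 5x^3

f + g = 3 + 5x + 5x^2 + 5x^3


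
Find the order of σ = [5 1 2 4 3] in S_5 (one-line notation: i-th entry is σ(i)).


Cycle decomposition: (1 5 3 2)
Cycle lengths: 4
Order = lcm(4) = 4

ord(σ) = 4


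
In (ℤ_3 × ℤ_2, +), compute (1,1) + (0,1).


Operation: componentwise addition mod (3, 2)
(1,1) + (0,1) = ((a₁+b₁) mod 3, (a₂+b₂) mod 2) with a = (1,1), b = (0,1)

(1,1) + (0,1) = (1,0)


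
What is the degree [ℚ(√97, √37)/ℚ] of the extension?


[ℚ(√97,√37):ℚ] = [ℚ(√97,√37):ℚ(√97)]·[ℚ(√97):ℚ] = 2·2 = 4

[ℚ(√97, √37)/ℚ] = 4


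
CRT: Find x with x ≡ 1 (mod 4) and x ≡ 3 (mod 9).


m₁ = 4, m₂ = 9, gcd = 1, so CRT applies. M = m₁·m₂ = 36
Let M₁ = M/m₁ = 9, M₂ = M/m₂ = 4
Find y₁ ≡ M₁⁻¹ (mod m₁): 9⁻¹ ≡ 1 (mod 4)
Find y₂ ≡ M₂⁻¹ (mod m₂): 4⁻¹ ≡ 7 (mod 9)
x = a₁·M₁·y₁ + a₂·M₂·y₂ = 1·9·1 + 3·4·7 = 93
Reduce mod 36: x ≡ 21
Check: 21 mod 4 = 1 ✓, 21 mod 9 = 3 ✓

x ≡ 21 (mod 36)


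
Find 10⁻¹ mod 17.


Use the extended Euclidean algorithm to write 1 = 10·s + 17·t; then s mod 17 is the inverse.
Euclidean algorithm:
  10 = 0·17 + 10
  17 = 1·10 + 7
  10 = 1·7 + 3
  7 = 2·3 + 1
  3 = 3·1 + 0
gcd(10,17) = 1
Back-substitution gives: 10·(-5) + 17·(3) = 1
So 10⁻¹ ≡ -5 ≡ 12 (mod 17)
Check: 10 × 12 = 120 ≡ 1 (mod 17) ✓

10⁻¹ ≡ 12 (mod 17)


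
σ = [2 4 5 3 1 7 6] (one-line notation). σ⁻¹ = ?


To find σ⁻¹, swap domain and range:
σ(1) = 2 → σ⁻¹(2) = 1
σ(2) = 4 → σ⁻¹(4) = 2
σ(3) = 5 → σ⁻¹(5) = 3
σ(4) = 3 → σ⁻¹(3) = 4
σ(5) = 1 → σ⁻¹(1) = 5
σ(6) = 7 → σ⁻¹(7) = 6
σ(7) = 6 → σ⁻¹(6) = 7

σ⁻¹ = [5 1 4 2 3 7 6]


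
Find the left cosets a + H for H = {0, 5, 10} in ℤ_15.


H = {0, 5, 10}, |H| = 3
Number of cosets = |G|/|H| = 15/3 = 5
0 + H = {0, 5, 10}
1 + H = {1, 6, 11}
2 + H = {2, 7, 12}
3 + H = {3, 8, 13}
4 + H = {4, 9, 14}

Cosets: 0+H={0,5,10}; 1+H={1,6,11}; 2+H={2,7,12}; 3+H={3,8,13}; 4+H={4,9,14}


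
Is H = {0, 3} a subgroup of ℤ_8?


Subgroup test for H = {0, 3} in (ℤ_8, +):
(1) 0 ∈ H? Yes
(2) Closure: for all a,b ∈ H, (a+b) mod 8 ∈ H? No  [counterexample: 3 + 3 = 6 ∉ H]
(3) Inverses: for all a ∈ H, -a mod 8 ∈ H? No

No, H is not a subgroup of ℤ_8


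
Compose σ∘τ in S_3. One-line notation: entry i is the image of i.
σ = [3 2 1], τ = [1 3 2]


σ∘τ: apply τ first, then σ
1 →τ 1 →σ 3
2 →τ 3 →σ 1
3 →τ 2 →σ 2

σ∘τ = [3 1 2]


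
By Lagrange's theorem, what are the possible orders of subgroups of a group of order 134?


Lagrange's theorem: |H| divides |G|
|G| = 134
Divisors of 134: 1, 2, 67, 134

Possible subgroup orders: {1, 2, 67, 134}


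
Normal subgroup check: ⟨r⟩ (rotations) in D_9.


H = ⟨r⟩ (rotations) in D_9
The rotation subgroup ⟨r⟩ has index 2 in D_9, so it is normal

Yes, normal subgroup


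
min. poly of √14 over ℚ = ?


√14 satisfies x² - 14 = 0, irreducible over ℚ since 14 is squarefree

Minimal polynomial: x² - 14


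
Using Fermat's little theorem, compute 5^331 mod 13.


Fermat's little theorem: if p is prime and gcd(a,p)=1, then a^(p-1) ≡ 1 (mod p)
p = 13 is prime, gcd(5,13) = 1
Reduce exponent: 331 mod 12 = 7
So 5^331 ≡ 5^7 (mod 13)
5^7 mod 13 = 8

5^331 ≡ 8 (mod 13)


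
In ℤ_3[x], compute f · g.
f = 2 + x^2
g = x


Expand and collect like terms; reduce coefficients mod 3:
x^0: 2·0 = 0 ≡ 0 (mod 3)
x^1: 2·1 + 0·0 = 2 ≡ 2 (mod 3)
x^2: 0·1 + 1·0 = 0 ≡ 0 (mod 3)
x^3: 1·1 = 1 ≡ 1 (mod 3)
Result: 2x + x^3

f · g = 2x + x^3


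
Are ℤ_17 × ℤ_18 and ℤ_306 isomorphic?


Comparing ℤ_17 × ℤ_18 and ℤ_306:
gcd(17,18) = 1, so ℤ_17 × ℤ_18 ≅ ℤ_306 (CRT)

Yes, ℤ_17 × ℤ_18 ≅ ℤ_306


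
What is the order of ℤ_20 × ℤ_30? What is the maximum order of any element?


|ℤ_20 × ℤ_30| = 20 × 30 = 600
Max element order = lcm(20,30) = 60
Cyclic? No (gcd=10)

|ℤ_20×ℤ_30| = 600, max element order = 60


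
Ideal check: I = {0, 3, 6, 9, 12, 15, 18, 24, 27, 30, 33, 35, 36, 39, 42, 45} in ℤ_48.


Check ideal conditions for I = {0, 3, 6, 9, 12, 15, 18, 24, 27, 30, 33, 35, 36, 39, 42, 45} in ℤ_48:
(1) I is an additive subgroup? No
(2) For r ∈ ℤ_48 and a ∈ I: r·a ∈ I? No  [counterexample: r=2, a=35, r·a mod 48 = 22 ∉ I]

No, I is not an ideal of ℤ_48


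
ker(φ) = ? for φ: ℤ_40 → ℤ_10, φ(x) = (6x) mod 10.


Kernel = preimage of identity
ker(φ) = {x ∈ ℤ_40 : 6x ≡ 0 (mod 10)}. Since 10 | 40, φ is well-defined. The kernel is the cyclic subgroup ⟨5⟩ of ℤ_40 (order 8), i.e. {0, 5, 10, 15, 20, 25, 30, 35}

ker(φ) = {0, 5, 10, 15, 20, 25, 30, 35}


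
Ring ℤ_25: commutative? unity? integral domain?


ℤ_25 is a commutative ring with unity 1; 25 = 5×5 is composite, so 5·5 ≡ 0 gives zero divisors (not an integral domain)
Commutative: Yes
Integral domain: No
Has unity: Yes

ℤ_25: Commutative=Yes, Unity=Yes


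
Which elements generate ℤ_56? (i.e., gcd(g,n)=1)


g generates ℤ_n iff gcd(g,n) = 1
Prime factors of 56: 2, 7
Generators are g ∈ {1,...,55} not divisible by any of these primes.
Generators: {1, 3, 5, 9, 11, 13, 15, 17, 19, 23, 25, 27, 29, 31, 33, 37, 39, 41, 43, 45, 47, 51, 53, 55}
Number of generators = φ(56) = 24

Generators of ℤ_56 = {1, 3, 5, 9, 11, 13, 15, 17, 19, 23, 25, 27, 29, 31, 33, 37, 39, 41, 43, 45, 47, 51, 53, 55}


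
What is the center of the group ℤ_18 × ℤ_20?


Z(G) = {g ∈ G | gx = xg for all x ∈ G}
Direct product of abelian groups is abelian, so Z(G) = G

Z(ℤ_18 × ℤ_20) = ℤ_18 × ℤ_20


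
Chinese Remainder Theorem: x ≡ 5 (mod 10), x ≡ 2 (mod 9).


m₁ = 10, m₂ = 9, gcd = 1, so CRT applies. M = m₁·m₂ = 90
Let M₁ = M/m₁ = 9, M₂ = M/m₂ = 10
Find y₁ ≡ M₁⁻¹ (mod m₁): 9⁻¹ ≡ 9 (mod 10)
Find y₂ ≡ M₂⁻¹ (mod m₂): 10⁻¹ ≡ 1 (mod 9)
x = a₁·M₁·y₁ + a₂·M₂·y₂ = 5·9·9 + 2·10·1 = 425
Reduce mod 90: x ≡ 65
Check: 65 mod 10 = 5 ✓, 65 mod 9 = 2 ✓

x ≡ 65 (mod 90)


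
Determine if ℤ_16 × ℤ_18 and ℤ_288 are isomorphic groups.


Comparing ℤ_16 × ℤ_18 and ℤ_288:
gcd(16,18) = 2 ≠ 1. Max element order in ℤ_16×ℤ_18 is lcm(16,18) = 144 < 288, so it has no element of order 288

No, ℤ_16 × ℤ_18 ≇ ℤ_288


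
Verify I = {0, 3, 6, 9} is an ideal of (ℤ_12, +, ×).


Check ideal conditions for I = {0, 3, 6, 9} in ℤ_12:
(1) I is an additive subgroup? Yes
(2) For r ∈ ℤ_12 and a ∈ I: r·a ∈ I? Yes

Yes, I is an ideal of ℤ_12


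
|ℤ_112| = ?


ℤ_n has n elements.

|ℤ_112| = 112


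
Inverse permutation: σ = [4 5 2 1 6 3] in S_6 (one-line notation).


To find σ⁻¹, swap domain and range:
σ(1) = 4 → σ⁻¹(4) = 1
σ(2) = 5 → σ⁻¹(5) = 2
σ(3) = 2 → σ⁻¹(2) = 3
σ(4) = 1 → σ⁻¹(1) = 4
σ(5) = 6 → σ⁻¹(6) = 5
σ(6) = 3 → σ⁻¹(3) = 6

σ⁻¹ = [4 3 6 1 2 5]


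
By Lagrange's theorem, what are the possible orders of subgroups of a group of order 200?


Lagrange's theorem: |H| divides |G|
|G| = 200
Divisors of 200: 1, 2, 4, 5, 8, 10, 20, 25, 40, 50, 100, 200

Possible subgroup orders: {1, 2, 4, 5, 8, 10, 20, 25, 40, 50, 100, 200}


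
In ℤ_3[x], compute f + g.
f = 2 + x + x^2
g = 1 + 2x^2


Add coefficients mod 3:
x^0: 2 + 1 = 0 (mod 3)
x^1: 1 + 0 = 1 (mod 3)
x^2: 1 + 2 = 0 (mod 3)
Result: x

f + g = x


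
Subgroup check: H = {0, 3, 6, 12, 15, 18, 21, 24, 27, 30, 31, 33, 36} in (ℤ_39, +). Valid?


Subgroup test for H = {0, 3, 6, 12, 15, 18, 21, 24, 27, 30, 31, 33, 36} in (ℤ_39, +):
(1) 0 ∈ H? Yes
(2) Closure: for all a,b ∈ H, (a+b) mod 39 ∈ H? No  [counterexample: 3 + 6 = 9 ∉ H]
(3) Inverses: for all a ∈ H, -a mod 39 ∈ H? No

No, H is not a subgroup of ℤ_39


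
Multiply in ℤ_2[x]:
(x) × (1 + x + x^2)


Expand and collect like terms; reduce coefficients mod 2:
x^0: 0·1 = 0 ≡ 0 (mod 2)
x^1: 0·1 + 1·1 = 1 ≡ 1 (mod 2)
x^2: 0·1 + 1·1 = 1 ≡ 1 (mod 2)
x^3: 1·1 = 1 ≡ 1 (mod 2)
Result: x + x^2 + x^3

f · g = x + x^2 + x^3


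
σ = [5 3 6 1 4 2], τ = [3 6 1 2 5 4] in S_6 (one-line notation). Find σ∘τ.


σ∘τ: apply τ first, then σ
1 →τ 3 →σ 6
2 →τ 6 →σ 2
3 →τ 1 →σ 5
4 →τ 2 →σ 3
5 →τ 5 →σ 4
6 →τ 4 →σ 1

σ∘τ = [6 2 5 3 4 1]


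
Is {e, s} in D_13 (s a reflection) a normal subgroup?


H = {e, s} in D_13 (s a reflection)
r·s·r⁻¹ = sr⁻² ≠ s for n ≥ 3, so {e, s} is not closed under conjugation

No, not a normal subgroup


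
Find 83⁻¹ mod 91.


Use the extended Euclidean algorithm to write 1 = 83·s + 91·t; then s mod 91 is the inverse.
Euclidean algorithm:
  83 = 0·91 + 83
  91 = 1·83 + 8
  83 = 10·8 + 3
  8 = 2·3 + 2
  3 = 1·2 + 1
  2 = 2·1 + 0
gcd(83,91) = 1
Back-substitution gives: 83·(34) + 91·(-31) = 1
So 83⁻¹ ≡ 34 ≡ 34 (mod 91)
Check: 83 × 34 = 2822 ≡ 1 (mod 91) ✓

83⁻¹ ≡ 34 (mod 91)


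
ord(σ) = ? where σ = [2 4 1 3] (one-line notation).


Cycle decomposition: (1 2 4 3)
Cycle lengths: 4
Order = lcm(4) = 4

ord(σ) = 4


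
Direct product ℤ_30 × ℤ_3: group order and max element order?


|ℤ_30 × ℤ_3| = 30 × 3 = 90
Max element order = lcm(30,3) = 30
Cyclic? No (gcd=3)

|ℤ_30×ℤ_3| = 90, max element order = 30


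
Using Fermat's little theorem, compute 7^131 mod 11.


Fermat's little theorem: if p is prime and gcd(a,p)=1, then a^(p-1) ≡ 1 (mod p)
p = 11 is prime, gcd(7,11) = 1
Reduce exponent: 131 mod 10 = 1
So 7^131 ≡ 7^1 (mod 11)
7^1 mod 11 = 7

7^131 ≡ 7 (mod 11)


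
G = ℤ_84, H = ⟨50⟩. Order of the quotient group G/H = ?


|⟨50⟩| = n / gcd(50, 84) = 84 / 2 = 42
H is normal (ℤ_84 is abelian).
|G/H| = |G| / |H| = 84 / 42 = 2

|G/H| = 2


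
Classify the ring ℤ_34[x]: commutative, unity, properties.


ℤ_34 has zero divisors (2·17 ≡ 0), and these lift to constant zero divisors in ℤ_34[x]; so not an integral domain
Commutative: Yes
Integral domain: No
Has unity: Yes

ℤ_34[x]: Commutative=Yes, Unity=Yes


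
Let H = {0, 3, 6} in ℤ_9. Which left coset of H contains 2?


2 + H = {2 + h (mod 9) : h ∈ H}
2+0=2, 2+3=5, 2+6=8

2 + H = {2, 5, 8}


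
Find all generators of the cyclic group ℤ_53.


g generates ℤ_n iff gcd(g,n) = 1
Prime factors of 53: 53
Generators are g ∈ {1,...,52} not divisible by any of these primes.
Generators: {1, 2, 3, 4, 5, 6, 7, 8, 9, 10, 11, 12, 13, 14, 15, 16, 17, 18, 19, 20, 21, 22, 23, 24, 25, 26, 27, 28, 29, 30, 31, 32, 33, 34, 35, 36, 37, 38, 39, 40, 41, 42, 43, 44, 45, 46, 47, 48, 49, 50, 51, 52}
Number of generators = φ(53) = 52

Generators of ℤ_53 = {1, 2, 3, 4, 5, 6, 7, 8, 9, 10, 11, 12, 13, 14, 15, 16, 17, 18, 19, 20, 21, 22, 23, 24, 25, 26, 27, 28, 29, 30, 31, 32, 33, 34, 35, 36, 37, 38, 39, 40, 41, 42, 43, 44, 45, 46, 47, 48, 49, 50, 51, 52}


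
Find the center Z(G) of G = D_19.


Z(G) = {g ∈ G | gx = xg for all x ∈ G}
For odd n, Z(D_n) = {e}: no nontrivial rotation commutes with all reflections

Z(D_19) = {e}


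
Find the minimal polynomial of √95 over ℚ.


√95 satisfies x² - 95 = 0, irreducible over ℚ since 95 is squarefree

Minimal polynomial: x² - 95


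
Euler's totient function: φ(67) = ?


Factor n: 67 = 67
φ(n) = n · ∏(1 - 1/p) over distinct primes p | n
φ(67) = 67 · (1 - 1/67) = 66

φ(67) = 66


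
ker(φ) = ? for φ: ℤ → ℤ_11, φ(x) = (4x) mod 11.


Kernel = preimage of identity
ker(φ) = {x ∈ ℤ : 4x ≡ 0 (mod 11)}. gcd(4,11) = 1, so 4x ≡ 0 (mod 11) ⟺ x ≡ 0 (mod 11/1 = 11). Hence ker(φ) = 11ℤ

ker(φ) = 11ℤ


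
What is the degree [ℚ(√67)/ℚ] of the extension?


√67 has minimal polynomial x² - 67 (irreducible over ℚ since 67 is squarefree)

[ℚ(√67)/ℚ] = 2


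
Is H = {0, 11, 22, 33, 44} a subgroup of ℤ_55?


Subgroup test for H = {0, 11, 22, 33, 44} in (ℤ_55, +):
(1) 0 ∈ H? Yes
(2) Closure: for all a,b ∈ H, (a+b) mod 55 ∈ H? Yes
(3) Inverses: for all a ∈ H, -a mod 55 ∈ H? Yes

Yes, H is a subgroup of ℤ_55


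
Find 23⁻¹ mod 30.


Use the extended Euclidean algorithm to write 1 = 23·s + 30·t; then s mod 30 is the inverse.
Euclidean algorithm:
  23 = 0·30 + 23
  30 = 1·23 + 7
  23 = 3·7 + 2
  7 = 3·2 + 1
  2 = 2·1 + 0
gcd(23,30) = 1
Back-substitution gives: 23·(-13) + 30·(10) = 1
So 23⁻¹ ≡ -13 ≡ 17 (mod 30)
Check: 23 × 17 = 391 ≡ 1 (mod 30) ✓

23⁻¹ ≡ 17 (mod 30)


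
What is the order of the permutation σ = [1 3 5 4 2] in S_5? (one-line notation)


Cycle decomposition: (2 3 5)
Cycle lengths: 3
Order = lcm(3) = 3

ord(σ) = 3


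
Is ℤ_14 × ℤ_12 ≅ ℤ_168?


Comparing ℤ_14 × ℤ_12 and ℤ_168:
gcd(14,12) = 2 ≠ 1. Max element order in ℤ_14×ℤ_12 is lcm(14,12) = 84 < 168, so it has no element of order 168

No, ℤ_14 × ℤ_12 ≇ ℤ_168


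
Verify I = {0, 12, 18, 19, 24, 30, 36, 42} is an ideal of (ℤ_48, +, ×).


Check ideal conditions for I = {0, 12, 18, 19, 24, 30, 36, 42} in ℤ_48:
(1) I is an additive subgroup? No
(2) For r ∈ ℤ_48 and a ∈ I: r·a ∈ I? No  [counterexample: r=2, a=19, r·a mod 48 = 38 ∉ I]

No, I is not an ideal of ℤ_48


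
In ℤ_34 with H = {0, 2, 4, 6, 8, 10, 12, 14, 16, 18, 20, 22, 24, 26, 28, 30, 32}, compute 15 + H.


15 + H = {15 + h (mod 34) : h ∈ H}
15+0=15, 15+2=17, 15+4=19, 15+6=21, 15+8=23, 15+10=25, 15+12=27, 15+14=29, 15+16=31, 15+18=33, 15+20=1, 15+22=3, 15+24=5, 15+26=7, 15+28=9, 15+30=11, 15+32=13
15 + H = {1, 3, 5, 7, 9, 11, 13, 15, 17, 19, 21, 23, 25, 27, 29, 31, 33} = 1 + H

15 + H = {1, 3, 5, 7, 9, 11, 13, 15, 17, 19, 21, 23, 25, 27, 29, 31, 33}


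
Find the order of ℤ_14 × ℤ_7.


|A × B| = |A| · |B|
|ℤ_14 × ℤ_7| = 14 × 7 = 98

|ℤ_14 × ℤ_7| = 98


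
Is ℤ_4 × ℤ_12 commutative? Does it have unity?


Direct product ring; commutative with unity (1,1); but (1,0)·(0,1) = (0,0) gives zero divisors, so not an integral domain
Commutative: Yes
Integral domain: No
Has unity: Yes

ℤ_4 × ℤ_12: Commutative=Yes, Unity=Yes


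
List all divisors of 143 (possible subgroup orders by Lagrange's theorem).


Lagrange's theorem: |H| divides |G|
|G| = 143
Divisors of 143: 1, 11, 13, 143

Possible subgroup orders: {1, 11, 13, 143}


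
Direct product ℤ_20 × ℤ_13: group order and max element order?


|ℤ_20 × ℤ_13| = 20 × 13 = 260
Max element order = lcm(20,13) = 260
Cyclic? Yes (gcd=1)

|ℤ_20×ℤ_13| = 260, max element order = 260


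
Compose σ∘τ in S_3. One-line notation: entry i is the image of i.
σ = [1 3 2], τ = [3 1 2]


σ∘τ: apply τ first, then σ
1 →τ 3 →σ 2
2 →τ 1 →σ 1
3 →τ 2 →σ 3

σ∘τ = [2 1 3]


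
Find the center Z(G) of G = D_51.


Z(G) = {g ∈ G | gx = xg for all x ∈ G}
For odd n, Z(D_n) = {e}: no nontrivial rotation commutes with all reflections

Z(D_51) = {e}


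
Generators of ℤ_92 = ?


g generates ℤ_n iff gcd(g,n) = 1
Prime factors of 92: 2, 23
Generators are g ∈ {1,...,91} not divisible by any of these primes.
Generators: {1, 3, 5, 7, 9, 11, 13, 15, 17, 19, 21, 25, 27, 29, 31, 33, 35, 37, 39, 41, 43, 45, 47, 49, 51, 53, 55, 57, 59, 61, 63, 65, 67, 71, 73, 75, 77, 79, 81, 83, 85, 87, 89, 91}
Number of generators = φ(92) = 44

Generators of ℤ_92 = {1, 3, 5, 7, 9, 11, 13, 15, 17, 19, 21, 25, 27, 29, 31, 33, 35, 37, 39, 41, 43, 45, 47, 49, 51, 53, 55, 57, 59, 61, 63, 65, 67, 71, 73, 75, 77, 79, 81, 83, 85, 87, 89, 91}


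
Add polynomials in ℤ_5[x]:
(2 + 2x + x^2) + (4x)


Add coefficients mod 5:
x^0: 2 + 0 = 2 (mod 5)
x^1: 2 + 4 = 1 (mod 5)
x^2: 1 + 0 = 1 (mod 5)
Result: 2 + x + x^2

f + g = 2 + x + x^2


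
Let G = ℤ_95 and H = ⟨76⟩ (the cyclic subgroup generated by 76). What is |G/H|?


|⟨76⟩| = n / gcd(76, 95) = 95 / 19 = 5
H is normal (ℤ_95 is abelian).
|G/H| = |G| / |H| = 95 / 5 = 19

|G/H| = 19


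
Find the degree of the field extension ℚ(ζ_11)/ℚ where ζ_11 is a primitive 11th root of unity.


[ℚ(ζ_n):ℚ] = deg Φ_n(x) = φ(n). Here φ(11) = 10

[ℚ(ζ_11)/ℚ where ζ_11 is a primitive 11th root of unity] = 10


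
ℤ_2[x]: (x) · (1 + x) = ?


Expand and collect like terms; reduce coefficients mod 2:
x^0: 0·1 = 0 ≡ 0 (mod 2)
x^1: 0·1 + 1·1 = 1 ≡ 1 (mod 2)
x^2: 1·1 = 1 ≡ 1 (mod 2)
Result: x + x^2

f · g = x + x^2


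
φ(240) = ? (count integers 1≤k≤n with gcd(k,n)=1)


Factor n: 240 = 2^4 × 3 × 5
φ(n) = n · ∏(1 - 1/p) over distinct primes p | n
φ(240) = 240 · (1 - 1/2) · (1 - 1/3) · (1 - 1/5) = 64

φ(240) = 64


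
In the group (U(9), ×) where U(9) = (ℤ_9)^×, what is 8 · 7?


Operation: multiplication mod 9
8 · 7 = (a × b) mod 9 with a = 8, b = 7

8 · 7 = 2


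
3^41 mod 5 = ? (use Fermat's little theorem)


Fermat's little theorem: if p is prime and gcd(a,p)=1, then a^(p-1) ≡ 1 (mod p)
p = 5 is prime, gcd(3,5) = 1
Reduce exponent: 41 mod 4 = 1
So 3^41 ≡ 3^1 (mod 5)
3^1 mod 5 = 3

3^41 ≡ 3 (mod 5)


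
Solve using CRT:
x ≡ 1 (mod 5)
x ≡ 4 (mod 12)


m₁ = 5, m₂ = 12, gcd = 1, so CRT applies. M = m₁·m₂ = 60
Let M₁ = M/m₁ = 12, M₂ = M/m₂ = 5
Find y₁ ≡ M₁⁻¹ (mod m₁): 12⁻¹ ≡ 3 (mod 5)
Find y₂ ≡ M₂⁻¹ (mod m₂): 5⁻¹ ≡ 5 (mod 12)
x = a₁·M₁·y₁ + a₂·M₂·y₂ = 1·12·3 + 4·5·5 = 136
Reduce mod 60: x ≡ 16
Check: 16 mod 5 = 1 ✓, 16 mod 12 = 4 ✓

x ≡ 16 (mod 60)


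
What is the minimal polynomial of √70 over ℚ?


√70 satisfies x² - 70 = 0, irreducible over ℚ since 70 is squarefree

Minimal polynomial: x² - 70


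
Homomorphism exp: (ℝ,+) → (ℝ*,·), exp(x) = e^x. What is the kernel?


Kernel = preimage of identity
ker(exp) = {x ∈ ℝ | e^x = 1} = {0}

ker(exp) = {0}


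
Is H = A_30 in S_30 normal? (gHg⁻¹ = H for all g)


H = A_30 in S_30
A_30 has index 2 in S_30, and every subgroup of index 2 is normal

Yes, normal subgroup


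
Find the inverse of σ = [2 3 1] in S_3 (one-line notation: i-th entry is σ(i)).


To find σ⁻¹, swap domain and range:
σ(1) = 2 → σ⁻¹(2) = 1
σ(2) = 3 → σ⁻¹(3) = 2
σ(3) = 1 → σ⁻¹(1) = 3

σ⁻¹ = [3 1 2]


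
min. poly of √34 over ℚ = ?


√34 satisfies x² - 34 = 0, irreducible over ℚ since 34 is squarefree

Minimal polynomial: x² - 34


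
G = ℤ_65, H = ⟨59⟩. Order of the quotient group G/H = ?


|⟨59⟩| = n / gcd(59, 65) = 65 / 1 = 65
H is normal (ℤ_65 is abelian).
|G/H| = |G| / |H| = 65 / 65 = 1

|G/H| = 1


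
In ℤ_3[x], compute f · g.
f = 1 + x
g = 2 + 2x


Expand and collect like terms; reduce coefficients mod 3:
x^0: 1·2 = 2 ≡ 2 (mod 3)
x^1: 1·2 + 1·2 = 4 ≡ 1 (mod 3)
x^2: 1·2 = 2 ≡ 2 (mod 3)
Result: 2 + x + 2x^2

f · g = 2 + x + 2x^2


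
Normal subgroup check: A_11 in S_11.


H = A_11 in S_11
A_11 has index 2 in S_11, and every subgroup of index 2 is normal

Yes, normal subgroup


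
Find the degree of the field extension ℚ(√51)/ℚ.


√51 has minimal polynomial x² - 51 (irreducible over ℚ since 51 is squarefree)

[ℚ(√51)/ℚ] = 2


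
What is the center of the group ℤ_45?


Z(G) = {g ∈ G | gx = xg for all x ∈ G}
ℤ_45 is abelian, so Z(G) = G

Z(ℤ_45) = ℤ_45


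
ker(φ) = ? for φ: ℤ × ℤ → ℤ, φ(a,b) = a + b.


Kernel = preimage of identity
ker(φ) = {(a,b) ∈ ℤ² | a+b = 0} = {(a,-a) | a ∈ ℤ}

ker(φ) = {(a,-a) | a ∈ ℤ}


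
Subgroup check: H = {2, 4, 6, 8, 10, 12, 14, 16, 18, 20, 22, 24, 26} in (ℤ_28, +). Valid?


Subgroup test for H = {2, 4, 6, 8, 10, 12, 14, 16, 18, 20, 22, 24, 26} in (ℤ_28, +):
(1) 0 ∈ H? No
(2) Closure: for all a,b ∈ H, (a+b) mod 28 ∈ H? No  [counterexample: 2 + 26 = 0 ∉ H]
(3) Inverses: for all a ∈ H, -a mod 28 ∈ H? Yes

No, H is not a subgroup of ℤ_28


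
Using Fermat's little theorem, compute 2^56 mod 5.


Fermat's little theorem: if p is prime and gcd(a,p)=1, then a^(p-1) ≡ 1 (mod p)
p = 5 is prime, gcd(2,5) = 1
Reduce exponent: 56 mod 4 = 0
So 2^56 ≡ 2^0 (mod 5)
2^0 = 1

2^56 ≡ 1 (mod 5)


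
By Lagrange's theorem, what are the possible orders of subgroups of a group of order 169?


Lagrange's theorem: |H| divides |G|
|G| = 169
Divisors of 169: 1, 13, 169

Possible subgroup orders: {1, 13, 169}


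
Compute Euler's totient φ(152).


Factor n: 152 = 2^3 × 19
φ(n) = n · ∏(1 - 1/p) over distinct primes p | n
φ(152) = 152 · (1 - 1/2) · (1 - 1/19) = 72

φ(152) = 72


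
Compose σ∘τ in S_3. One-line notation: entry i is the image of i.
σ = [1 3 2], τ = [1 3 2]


σ∘τ: apply τ first, then σ
1 →τ 1 →σ 1
2 →τ 3 →σ 2
3 →τ 2 →σ 3

σ∘τ = [1 2 3]


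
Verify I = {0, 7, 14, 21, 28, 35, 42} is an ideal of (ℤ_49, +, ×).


Check ideal conditions for I = {0, 7, 14, 21, 28, 35, 42} in ℤ_49:
(1) I is an additive subgroup? Yes
(2) For r ∈ ℤ_49 and a ∈ I: r·a ∈ I? Yes

Yes, I is an ideal of ℤ_49


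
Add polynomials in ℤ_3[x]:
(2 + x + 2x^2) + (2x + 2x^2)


Add coefficients mod 3:
x^0: 2 + 0 = 2 (mod 3)
x^1: 1 + 2 = 0 (mod 3)
x^2: 2 + 2 = 1 (mod 3)
Result: 2 + x^2

f + g = 2 + x^2


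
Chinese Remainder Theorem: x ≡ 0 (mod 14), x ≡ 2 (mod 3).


m₁ = 14, m₂ = 3, gcd = 1, so CRT applies. M = m₁·m₂ = 42
Let M₁ = M/m₁ = 3, M₂ = M/m₂ = 14
Find y₁ ≡ M₁⁻¹ (mod m₁): 3⁻¹ ≡ 5 (mod 14)
Find y₂ ≡ M₂⁻¹ (mod m₂): 14⁻¹ ≡ 2 (mod 3)
x = a₁·M₁·y₁ + a₂·M₂·y₂ = 0·3·5 + 2·14·2 = 56
Reduce mod 42: x ≡ 14
Check: 14 mod 14 = 0 ✓, 14 mod 3 = 2 ✓

x ≡ 14 (mod 42)


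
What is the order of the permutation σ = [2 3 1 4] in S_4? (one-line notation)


Cycle decomposition: (1 2 3)
Cycle lengths: 3
Order = lcm(3) = 3

ord(σ) = 3


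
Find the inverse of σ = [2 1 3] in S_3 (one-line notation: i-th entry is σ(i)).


To find σ⁻¹, swap domain and range:
σ(1) = 2 → σ⁻¹(2) = 1
σ(2) = 1 → σ⁻¹(1) = 2
σ(3) = 3 → σ⁻¹(3) = 3

σ⁻¹ = [2 1 3]


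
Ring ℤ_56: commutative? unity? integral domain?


ℤ_56 is a commutative ring with unity 1; 56 = 2×28 is composite, so 2·28 ≡ 0 gives zero divisors (not an integral domain)
Commutative: Yes
Integral domain: No
Has unity: Yes

ℤ_56: Commutative=Yes, Unity=Yes


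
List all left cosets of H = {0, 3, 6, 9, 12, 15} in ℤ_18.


H = {0, 3, 6, 9, 12, 15}, |H| = 6
Number of cosets = |G|/|H| = 18/6 = 3
0 + H = {0, 3, 6, 9, 12, 15}
1 + H = {1, 4, 7, 10, 13, 16}
2 + H = {2, 5, 8, 11, 14, 17}

Cosets: 0+H={0,3,6,9,12,15}; 1+H={1,4,7,10,13,16}; 2+H={2,5,8,11,14,17}


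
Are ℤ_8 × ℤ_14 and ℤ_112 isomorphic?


Comparing ℤ_8 × ℤ_14 and ℤ_112:
gcd(8,14) = 2 ≠ 1. Max element order in ℤ_8×ℤ_14 is lcm(8,14) = 56 < 112, so it has no element of order 112

No, ℤ_8 × ℤ_14 ≇ ℤ_112


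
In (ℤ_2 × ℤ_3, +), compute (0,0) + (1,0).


Operation: componentwise addition mod (2, 3)
(0,0) + (1,0) = ((a₁+b₁) mod 2, (a₂+b₂) mod 3) with a = (0,0), b = (1,0)

(0,0) + (1,0) = (1,0)


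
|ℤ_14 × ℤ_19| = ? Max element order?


|ℤ_14 × ℤ_19| = 14 × 19 = 266
Max element order = lcm(14,19) = 266
Cyclic? Yes (gcd=1)

|ℤ_14×ℤ_19| = 266, max element order = 266


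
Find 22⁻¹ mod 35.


Use the extended Euclidean algorithm to write 1 = 22·s + 35·t; then s mod 35 is the inverse.
Euclidean algorithm:
  22 = 0·35 + 22
  35 = 1·22 + 13
  22 = 1·13 + 9
  13 = 1·9 + 4
  9 = 2·4 + 1
  4 = 4·1 + 0
gcd(22,35) = 1
Back-substitution gives: 22·(8) + 35·(-5) = 1
So 22⁻¹ ≡ 8 ≡ 8 (mod 35)
Check: 22 × 8 = 176 ≡ 1 (mod 35) ✓

22⁻¹ ≡ 8 (mod 35)


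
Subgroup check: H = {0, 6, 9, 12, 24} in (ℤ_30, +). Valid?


Subgroup test for H = {0, 6, 9, 12, 24} in (ℤ_30, +):
(1) 0 ∈ H? Yes
(2) Closure: for all a,b ∈ H, (a+b) mod 30 ∈ H? No  [counterexample: 6 + 9 = 15 ∉ H]
(3) Inverses: for all a ∈ H, -a mod 30 ∈ H? No

No, H is not a subgroup of ℤ_30


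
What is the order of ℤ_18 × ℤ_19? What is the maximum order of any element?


|ℤ_18 × ℤ_19| = 18 × 19 = 342
Max element order = lcm(18,19) = 342
Cyclic? Yes (gcd=1)

|ℤ_18×ℤ_19| = 342, max element order = 342


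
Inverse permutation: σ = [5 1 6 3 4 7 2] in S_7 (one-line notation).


To find σ⁻¹, swap domain and range:
σ(1) = 5 → σ⁻¹(5) = 1
σ(2) = 1 → σ⁻¹(1) = 2
σ(3) = 6 → σ⁻¹(6) = 3
σ(4) = 3 → σ⁻¹(3) = 4
σ(5) = 4 → σ⁻¹(4) = 5
σ(6) = 7 → σ⁻¹(7) = 6
σ(7) = 2 → σ⁻¹(2) = 7

σ⁻¹ = [2 7 4 5 1 3 6]


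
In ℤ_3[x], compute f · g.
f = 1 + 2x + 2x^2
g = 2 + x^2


Expand and collect like terms; reduce coefficients mod 3:
x^0: 1·2 = 2 ≡ 2 (mod 3)
x^1: 1·0 + 2·2 = 4 ≡ 1 (mod 3)
x^2: 1·1 + 2·0 + 2·2 = 5 ≡ 2 (mod 3)
x^3: 2·1 + 2·0 = 2 ≡ 2 (mod 3)
x^4: 2·1 = 2 ≡ 2 (mod 3)
Result: 2 + x + 2x^2 + 2x^3 + 2x^4

f · g = 2 + x + 2x^2 + 2x^3 + 2x^4


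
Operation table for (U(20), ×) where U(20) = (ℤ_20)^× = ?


Elements: {1, 3, 7, 9, 11, 13, 17, 19}
Operation: multiplication mod 20
Entry (a, b) = (a × b) mod 20

Cayley table:
   |  1 |  3 |  7 |  9 | 11 | 13 | 17 | 19
 1 |  1 |  3 |  7 |  9 | 11 | 13 | 17 | 19
 3 |  3 |  9 |  1 |  7 | 13 | 19 | 11 | 17
 7 |  7 |  1 |  9 |  3 | 17 | 11 | 19 | 13
 9 |  9 |  7 |  3 |  1 | 19 | 17 | 13 | 11
11 | 11 | 13 | 17 | 19 |  1 |  3 |  7 |  9
13 | 13 | 19 | 11 | 17 |  3 |  9 |  1 |  7
17 | 17 | 11 | 19 | 13 |  7 |  1 |  9 |  3
19 | 19 | 17 | 13 | 11 |  9 |  7 |  3 |  1


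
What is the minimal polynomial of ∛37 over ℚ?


∛37 satisfies x³ - 37 = 0, irreducible over ℚ (no rational root; 37 is not a perfect cube)

Minimal polynomial: x³ - 37


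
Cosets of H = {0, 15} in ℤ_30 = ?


H = {0, 15}, |H| = 2
Number of cosets = |G|/|H| = 30/2 = 15
0 + H = {0, 15}
1 + H = {1, 16}
2 + H = {2, 17}
3 + H = {3, 18}
4 + H = {4, 19}
5 + H = {5, 20}
6 + H = {6, 21}
7 + H = {7, 22}
8 + H = {8, 23}
9 + H = {9, 24}
10 + H = {10, 25}
11 + H = {11, 26}
12 + H = {12, 27}
13 + H = {13, 28}
14 + H = {14, 29}

Cosets: 0+H={0,15}; 1+H={1,16}; 2+H={2,17}; 3+H={3,18}; 4+H={4,19}; 5+H={5,20}; 6+H={6,21}; 7+H={7,22}; 8+H={8,23}; 9+H={9,24}; 10+H={10,25}; 11+H={11,26}; 12+H={12,27}; 13+H={13,28}; 14+H={14,29}


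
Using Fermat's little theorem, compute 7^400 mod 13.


Fermat's little theorem: if p is prime and gcd(a,p)=1, then a^(p-1) ≡ 1 (mod p)
p = 13 is prime, gcd(7,13) = 1
Reduce exponent: 400 mod 12 = 4
So 7^400 ≡ 7^4 (mod 13)
7^4 mod 13 = 9

7^400 ≡ 9 (mod 13)


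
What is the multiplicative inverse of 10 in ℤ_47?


Use the extended Euclidean algorithm to write 1 = 10·s + 47·t; then s mod 47 is the inverse.
Euclidean algorithm:
  10 = 0·47 + 10
  47 = 4·10 + 7
  10 = 1·7 + 3
  7 = 2·3 + 1
  3 = 3·1 + 0
gcd(10,47) = 1
Back-substitution gives: 10·(-14) + 47·(3) = 1
So 10⁻¹ ≡ -14 ≡ 33 (mod 47)
Check: 10 × 33 = 330 ≡ 1 (mod 47) ✓

10⁻¹ ≡ 33 (mod 47)


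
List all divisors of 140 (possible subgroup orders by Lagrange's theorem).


Lagrange's theorem: |H| divides |G|
|G| = 140
Divisors of 140: 1, 2, 4, 5, 7, 10, 14, 20, 28, 35, 70, 140

Possible subgroup orders: {1, 2, 4, 5, 7, 10, 14, 20, 28, 35, 70, 140}


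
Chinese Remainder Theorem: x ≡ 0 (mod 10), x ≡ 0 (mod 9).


m₁ = 10, m₂ = 9, gcd = 1, so CRT applies. M = m₁·m₂ = 90
Let M₁ = M/m₁ = 9, M₂ = M/m₂ = 10
Find y₁ ≡ M₁⁻¹ (mod m₁): 9⁻¹ ≡ 9 (mod 10)
Find y₂ ≡ M₂⁻¹ (mod m₂): 10⁻¹ ≡ 1 (mod 9)
x = a₁·M₁·y₁ + a₂·M₂·y₂ = 0·9·9 + 0·10·1 = 0
Reduce mod 90: x ≡ 0
Check: 0 mod 10 = 0 ✓, 0 mod 9 = 0 ✓

x ≡ 0 (mod 90)


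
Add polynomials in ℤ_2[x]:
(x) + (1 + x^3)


Add coefficients mod 2:
x^0: 0 + 1 = 1 (mod 2)
x^1: 1 + 0 = 1 (mod 2)
x^2: 0 + 0 = 0 (mod 2)
x^3: 0 + 1 = 1 (mod 2)
Result: 1 + x + x^3

f + g = 1 + x + x^3


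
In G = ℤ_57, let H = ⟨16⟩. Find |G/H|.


|⟨16⟩| = n / gcd(16, 57) = 57 / 1 = 57
H is normal (ℤ_57 is abelian).
|G/H| = |G| / |H| = 57 / 57 = 1

|G/H| = 1


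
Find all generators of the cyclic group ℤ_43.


g generates ℤ_n iff gcd(g,n) = 1
Prime factors of 43: 43
Generators are g ∈ {1,...,42} not divisible by any of these primes.
Generators: {1, 2, 3, 4, 5, 6, 7, 8, 9, 10, 11, 12, 13, 14, 15, 16, 17, 18, 19, 20, 21, 22, 23, 24, 25, 26, 27, 28, 29, 30, 31, 32, 33, 34, 35, 36, 37, 38, 39, 40, 41, 42}
Number of generators = φ(43) = 42

Generators of ℤ_43 = {1, 2, 3, 4, 5, 6, 7, 8, 9, 10, 11, 12, 13, 14, 15, 16, 17, 18, 19, 20, 21, 22, 23, 24, 25, 26, 27, 28, 29, 30, 31, 32, 33, 34, 35, 36, 37, 38, 39, 40, 41, 42}


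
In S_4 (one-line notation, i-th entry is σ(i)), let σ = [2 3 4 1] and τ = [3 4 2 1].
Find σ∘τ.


σ∘τ: apply τ first, then σ
1 →τ 3 →σ 4
2 →τ 4 →σ 1
3 →τ 2 →σ 3
4 →τ 1 →σ 2

σ∘τ = [4 1 3 2]


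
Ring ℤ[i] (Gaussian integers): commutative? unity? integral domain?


ℤ[i] is a commutative integral domain with unity 1 (in fact a Euclidean domain)
Commutative: Yes
Integral domain: Yes
Has unity: Yes

ℤ[i] (Gaussian integers): Commutative=Yes, Unity=Yes


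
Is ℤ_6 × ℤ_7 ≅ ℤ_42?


Comparing ℤ_6 × ℤ_7 and ℤ_42:
gcd(6,7) = 1, so ℤ_6 × ℤ_7 ≅ ℤ_42 (CRT)

Yes, ℤ_6 × ℤ_7 ≅ ℤ_42


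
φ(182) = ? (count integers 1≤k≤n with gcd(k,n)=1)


Factor n: 182 = 2 × 7 × 13
φ(n) = n · ∏(1 - 1/p) over distinct primes p | n
φ(182) = 182 · (1 - 1/2) · (1 - 1/7) · (1 - 1/13) = 72

φ(182) = 72


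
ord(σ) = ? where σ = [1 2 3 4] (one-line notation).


Cycle decomposition: identity (all elements fixed)
Order = 1 (identity has order 1)

ord(σ) = 1


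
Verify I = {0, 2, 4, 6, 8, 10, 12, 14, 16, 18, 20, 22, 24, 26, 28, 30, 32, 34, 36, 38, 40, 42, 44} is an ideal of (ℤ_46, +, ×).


Check ideal conditions for I = {0, 2, 4, 6, 8, 10, 12, 14, 16, 18, 20, 22, 24, 26, 28, 30, 32, 34, 36, 38, 40, 42, 44} in ℤ_46:
(1) I is an additive subgroup? Yes
(2) For r ∈ ℤ_46 and a ∈ I: r·a ∈ I? Yes

Yes, I is an ideal of ℤ_46


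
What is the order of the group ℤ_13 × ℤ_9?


|A × B| = |A| · |B|
|ℤ_13 × ℤ_9| = 13 × 9 = 117

|ℤ_13 × ℤ_9| = 117


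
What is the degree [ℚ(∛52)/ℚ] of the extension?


∛52 has minimal polynomial x³ - 52 (irreducible over ℚ since 52 is not a perfect cube)

[ℚ(∛52)/ℚ] = 3


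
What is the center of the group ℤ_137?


Z(G) = {g ∈ G | gx = xg for all x ∈ G}
ℤ_137 is abelian, so Z(G) = G

Z(ℤ_137) = ℤ_137


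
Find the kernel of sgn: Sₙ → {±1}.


Kernel = preimage of identity
ker(sgn) = even permutations = Aₙ

ker(sgn) = Aₙ


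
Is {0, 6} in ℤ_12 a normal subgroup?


H = {0, 6} in ℤ_12
ℤ_12 is abelian; every subgroup of an abelian group is normal

Yes, normal subgroup


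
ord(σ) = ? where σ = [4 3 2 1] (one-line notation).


Cycle decomposition: (1 4) (2 3)
Cycle lengths: 2, 2
Order = lcm(2, 2) = 2

ord(σ) = 2


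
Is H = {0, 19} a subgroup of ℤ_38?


Subgroup test for H = {0, 19} in (ℤ_38, +):
(1) 0 ∈ H? Yes
(2) Closure: for all a,b ∈ H, (a+b) mod 38 ∈ H? Yes
(3) Inverses: for all a ∈ H, -a mod 38 ∈ H? Yes

Yes, H is a subgroup of ℤ_38


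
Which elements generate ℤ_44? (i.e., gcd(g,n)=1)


g generates ℤ_n iff gcd(g,n) = 1
Prime factors of 44: 2, 11
Generators are g ∈ {1,...,43} not divisible by any of these primes.
Generators: {1, 3, 5, 7, 9, 13, 15, 17, 19, 21, 23, 25, 27, 29, 31, 35, 37, 39, 41, 43}
Number of generators = φ(44) = 20

Generators of ℤ_44 = {1, 3, 5, 7, 9, 13, 15, 17, 19, 21, 23, 25, 27, 29, 31, 35, 37, 39, 41, 43}


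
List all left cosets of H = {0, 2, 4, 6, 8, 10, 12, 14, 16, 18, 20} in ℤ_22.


H = {0, 2, 4, 6, 8, 10, 12, 14, 16, 18, 20}, |H| = 11
Number of cosets = |G|/|H| = 22/11 = 2
0 + H = {0, 2, 4, 6, 8, 10, 12, 14, 16, 18, 20}
1 + H = {1, 3, 5, 7, 9, 11, 13, 15, 17, 19, 21}

Cosets: 0+H={0,2,4,6,8,10,12,14,16,18,20}; 1+H={1,3,5,7,9,11,13,15,17,19,21}


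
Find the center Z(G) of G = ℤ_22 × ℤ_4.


Z(G) = {g ∈ G | gx = xg for all x ∈ G}
Direct product of abelian groups is abelian, so Z(G) = G

Z(ℤ_22 × ℤ_4) = ℤ_22 × ℤ_4


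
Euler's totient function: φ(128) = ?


Factor n: 128 = 2^7
φ(n) = n · ∏(1 - 1/p) over distinct primes p | n
φ(128) = 128 · (1 - 1/2) = 64

φ(128) = 64


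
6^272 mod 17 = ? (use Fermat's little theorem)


Fermat's little theorem: if p is prime and gcd(a,p)=1, then a^(p-1) ≡ 1 (mod p)
p = 17 is prime, gcd(6,17) = 1
Reduce exponent: 272 mod 16 = 0
So 6^272 ≡ 6^0 (mod 17)
6^0 = 1

6^272 ≡ 1 (mod 17)


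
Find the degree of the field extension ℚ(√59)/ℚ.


√59 has minimal polynomial x² - 59 (irreducible over ℚ since 59 is squarefree)

[ℚ(√59)/ℚ] = 2


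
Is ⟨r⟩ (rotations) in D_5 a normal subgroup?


H = ⟨r⟩ (rotations) in D_5
The rotation subgroup ⟨r⟩ has index 2 in D_5, so it is normal

Yes, normal subgroup


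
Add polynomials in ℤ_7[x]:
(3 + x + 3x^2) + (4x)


Add coefficients mod 7:
x^0: 3 + 0 = 3 (mod 7)
x^1: 1 + 4 = 5 (mod 7)
x^2: 3 + 0 = 3 (mod 7)
Result: 3 + 5x + 3x^2

f + g = 3 + 5x + 3x^2


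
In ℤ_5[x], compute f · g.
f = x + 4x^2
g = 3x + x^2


Expand and collect like terms; reduce coefficients mod 5:
x^0: 0·0 = 0 ≡ 0 (mod 5)
x^1: 0·3 + 1·0 = 0 ≡ 0 (mod 5)
x^2: 0·1 + 1·3 + 4·0 = 3 ≡ 3 (mod 5)
x^3: 1·1 + 4·3 = 13 ≡ 3 (mod 5)
x^4: 4·1 = 4 ≡ 4 (mod 5)
Result: 3x^2 + 3x^3 + 4x^4

f · g = 3x^2 + 3x^3 + 4x^4


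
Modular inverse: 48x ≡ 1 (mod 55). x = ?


Use the extended Euclidean algorithm to write 1 = 48·s + 55·t; then s mod 55 is the inverse.
Euclidean algorithm:
  48 = 0·55 + 48
  55 = 1·48 + 7
  48 = 6·7 + 6
  7 = 1·6 + 1
  6 = 6·1 + 0
gcd(48,55) = 1
Back-substitution gives: 48·(-8) + 55·(7) = 1
So 48⁻¹ ≡ -8 ≡ 47 (mod 55)
Check: 48 × 47 = 2256 ≡ 1 (mod 55) ✓

48⁻¹ ≡ 47 (mod 55)


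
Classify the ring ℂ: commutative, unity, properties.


ℂ is a field: commutative, has unity, every nonzero element is a unit (hence an integral domain)
Commutative: Yes
Integral domain: Yes
Has unity: Yes

ℂ: Commutative=Yes, Unity=Yes


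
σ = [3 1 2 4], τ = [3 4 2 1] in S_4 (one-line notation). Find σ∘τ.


σ∘τ: apply τ first, then σ
1 →τ 3 →σ 2
2 →τ 4 →σ 4
3 →τ 2 →σ 1
4 →τ 1 →σ 3

σ∘τ = [2 4 1 3]


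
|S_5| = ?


|S_n| = n! (number of permutations of n symbols)
|S_5| = 5! = 120

|S_5| = 120


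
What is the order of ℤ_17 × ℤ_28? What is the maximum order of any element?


|ℤ_17 × ℤ_28| = 17 × 28 = 476
Max element order = lcm(17,28) = 476
Cyclic? Yes (gcd=1)

|ℤ_17×ℤ_28| = 476, max element order = 476


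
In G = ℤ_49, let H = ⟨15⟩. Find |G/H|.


|⟨15⟩| = n / gcd(15, 49) = 49 / 1 = 49
H is normal (ℤ_49 is abelian).
|G/H| = |G| / |H| = 49 / 49 = 1

|G/H| = 1


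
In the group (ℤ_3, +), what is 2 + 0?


Operation: addition mod 3
2 + 0 = (a + b) mod 3 with a = 2, b = 0

2 + 0 = 2


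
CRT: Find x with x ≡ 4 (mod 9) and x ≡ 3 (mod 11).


m₁ = 9, m₂ = 11, gcd = 1, so CRT applies. M = m₁·m₂ = 99
Let M₁ = M/m₁ = 11, M₂ = M/m₂ = 9
Find y₁ ≡ M₁⁻¹ (mod m₁): 11⁻¹ ≡ 5 (mod 9)
Find y₂ ≡ M₂⁻¹ (mod m₂): 9⁻¹ ≡ 5 (mod 11)
x = a₁·M₁·y₁ + a₂·M₂·y₂ = 4·11·5 + 3·9·5 = 355
Reduce mod 99: x ≡ 58
Check: 58 mod 9 = 4 ✓, 58 mod 11 = 3 ✓

x ≡ 58 (mod 99)


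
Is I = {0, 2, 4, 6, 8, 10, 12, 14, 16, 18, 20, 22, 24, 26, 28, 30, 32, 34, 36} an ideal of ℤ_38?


Check ideal conditions for I = {0, 2, 4, 6, 8, 10, 12, 14, 16, 18, 20, 22, 24, 26, 28, 30, 32, 34, 36} in ℤ_38:
(1) I is an additive subgroup? Yes
(2) For r ∈ ℤ_38 and a ∈ I: r·a ∈ I? Yes

Yes, I is an ideal of ℤ_38


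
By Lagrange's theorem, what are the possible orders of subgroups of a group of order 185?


Lagrange's theorem: |H| divides |G|
|G| = 185
Divisors of 185: 1, 5, 37, 185

Possible subgroup orders: {1, 5, 37, 185}


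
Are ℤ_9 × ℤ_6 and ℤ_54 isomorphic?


Comparing ℤ_9 × ℤ_6 and ℤ_54:
gcd(9,6) = 3 ≠ 1. Max element order in ℤ_9×ℤ_6 is lcm(9,6) = 18 < 54, so it has no element of order 54

No, ℤ_9 × ℤ_6 ≇ ℤ_54


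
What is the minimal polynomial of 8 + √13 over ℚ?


Let α = 8 + √13. Then α - 8 = √13, so (α - 8)² = 13, giving α² - 16α + 51 = 0. Degree 2 and α ∉ ℚ, so this is the minimal polynomial.

Minimal polynomial: x² - 16x + 51


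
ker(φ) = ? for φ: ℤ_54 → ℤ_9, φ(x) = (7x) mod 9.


Kernel = preimage of identity
ker(φ) = {x ∈ ℤ_54 : 7x ≡ 0 (mod 9)}. Since 9 | 54, φ is well-defined. The kernel is the cyclic subgroup ⟨9⟩ of ℤ_54 (order 6), i.e. {0, 9, 18, 27, 36, 45}

ker(φ) = {0, 9, 18, 27, 36, 45}


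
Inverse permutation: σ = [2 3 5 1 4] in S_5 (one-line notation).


To find σ⁻¹, swap domain and range:
σ(1) = 2 → σ⁻¹(2) = 1
σ(2) = 3 → σ⁻¹(3) = 2
σ(3) = 5 → σ⁻¹(5) = 3
σ(4) = 1 → σ⁻¹(1) = 4
σ(5) = 4 → σ⁻¹(4) = 5

σ⁻¹ = [4 1 2 5 3]


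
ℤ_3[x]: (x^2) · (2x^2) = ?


Expand and collect like terms; reduce coefficients mod 3:
x^0: 0·0 = 0 ≡ 0 (mod 3)
x^1: 0·0 + 0·0 = 0 ≡ 0 (mod 3)
x^2: 0·2 + 0·0 + 1·0 = 0 ≡ 0 (mod 3)
x^3: 0·2 + 1·0 = 0 ≡ 0 (mod 3)
x^4: 1·2 = 2 ≡ 2 (mod 3)
Result: 2x^4

f · g = 2x^4


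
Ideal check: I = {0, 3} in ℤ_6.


Check ideal conditions for I = {0, 3} in ℤ_6:
(1) I is an additive subgroup? Yes
(2) For r ∈ ℤ_6 and a ∈ I: r·a ∈ I? Yes

Yes, I is an ideal of ℤ_6


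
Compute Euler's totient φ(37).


Factor n: 37 = 37
φ(n) = n · ∏(1 - 1/p) over distinct primes p | n
φ(37) = 37 · (1 - 1/37) = 36

φ(37) = 36


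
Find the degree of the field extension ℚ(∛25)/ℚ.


∛25 has minimal polynomial x³ - 25 (irreducible over ℚ since 25 is not a perfect cube)

[ℚ(∛25)/ℚ] = 3


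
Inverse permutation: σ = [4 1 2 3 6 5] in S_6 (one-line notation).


To find σ⁻¹, swap domain and range:
σ(1) = 4 → σ⁻¹(4) = 1
σ(2) = 1 → σ⁻¹(1) = 2
σ(3) = 2 → σ⁻¹(2) = 3
σ(4) = 3 → σ⁻¹(3) = 4
σ(5) = 6 → σ⁻¹(6) = 5
σ(6) = 5 → σ⁻¹(5) = 6

σ⁻¹ = [2 3 4 1 6 5]


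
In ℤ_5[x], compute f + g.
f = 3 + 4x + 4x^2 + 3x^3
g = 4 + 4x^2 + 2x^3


Add coefficients mod 5:
x^0: 3 + 4 = 2 (mod 5)
x^1: 4 + 0 = 4 (mod 5)
x^2: 4 + 4 = 3 (mod 5)
x^3: 3 + 2 = 0 (mod 5)
Result: 2 + 4x + 3x^2

f + g = 2 + 4x + 3x^2


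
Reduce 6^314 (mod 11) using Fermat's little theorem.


Fermat's little theorem: if p is prime and gcd(a,p)=1, then a^(p-1) ≡ 1 (mod p)
p = 11 is prime, gcd(6,11) = 1
Reduce exponent: 314 mod 10 = 4
So 6^314 ≡ 6^4 (mod 11)
6^4 mod 11 = 9

6^314 ≡ 9 (mod 11)


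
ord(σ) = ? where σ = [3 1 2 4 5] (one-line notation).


Cycle decomposition: (1 3 2)
Cycle lengths: 3
Order = lcm(3) = 3

ord(σ) = 3
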